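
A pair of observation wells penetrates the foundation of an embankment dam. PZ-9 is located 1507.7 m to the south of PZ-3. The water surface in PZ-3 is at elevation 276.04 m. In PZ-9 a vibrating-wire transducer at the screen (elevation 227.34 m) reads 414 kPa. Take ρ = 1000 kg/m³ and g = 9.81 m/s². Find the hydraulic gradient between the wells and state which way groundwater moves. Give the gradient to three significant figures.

i ≈ 0.00431; groundwater flows toward the south

Total head at PZ-3: h = 276.04 m (water level in the piezometer is the total head).
Pressure head at PZ-9: ψ = P/(ρg) = 414×1000 / (1000 × 9.81) = 42.20 m.
Total head at PZ-9: h = z + ψ = 227.34 + 42.20 = 269.54 m.
Head difference: h(PZ-3) − h(PZ-9) = 276.04 − 269.54 = 6.50 m.
Hydraulic gradient: i = |Δh| / L = 6.50 / 1507.7 = 0.00431.
Flow is from higher to lower head: from PZ-3 toward PZ-9, i.e. toward the south.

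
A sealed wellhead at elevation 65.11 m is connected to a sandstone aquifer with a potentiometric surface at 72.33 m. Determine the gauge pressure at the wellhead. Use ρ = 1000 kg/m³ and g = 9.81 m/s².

Head above the cap: Δh = 72.33 − 65.11 = 7.22 m.
P = ρgΔh = 1000 × 9.81 × 7.22 = 70828 Pa ≈ 70.8 kPa.

P ≈ 70.8 kPa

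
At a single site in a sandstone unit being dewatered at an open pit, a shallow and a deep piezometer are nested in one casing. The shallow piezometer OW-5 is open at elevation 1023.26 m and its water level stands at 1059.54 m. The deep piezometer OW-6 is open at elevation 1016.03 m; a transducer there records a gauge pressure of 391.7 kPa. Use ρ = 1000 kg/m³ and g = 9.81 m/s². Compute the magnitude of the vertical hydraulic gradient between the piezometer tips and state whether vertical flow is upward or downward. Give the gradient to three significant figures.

Total head at OW-5: h = 1059.54 m (water level in the standpipe).
Pressure head at OW-6: ψ = P/(ρg) = 391.7×1000 / (1000 × 9.81) = 39.93 m.
Total head at OW-6: h = z + ψ = 1016.03 + 39.93 = 1055.96 m.
Δh = h(OW-5) − h(OW-6) = 1059.54 − 1055.96 = 3.58 m.
Vertical separation Δz = 1023.26 − 1016.03 = 7.23 m.
|i_v| = |Δh| / Δz = 3.58 / 7.23 = 0.495.
Head is higher in the shallow piezometer, so vertical flow is downward (recharge condition).

|i_v| ≈ 0.495; vertical flow is downward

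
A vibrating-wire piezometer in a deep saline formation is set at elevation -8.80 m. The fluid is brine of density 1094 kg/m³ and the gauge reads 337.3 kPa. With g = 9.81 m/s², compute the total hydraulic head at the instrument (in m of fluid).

h ≈ 22.63 m

ψ = P/(ρg) = 337.3×1000 / (1094 × 9.81) = 31.43 m.
h = z + ψ = -8.80 + 31.43 = 22.63 m.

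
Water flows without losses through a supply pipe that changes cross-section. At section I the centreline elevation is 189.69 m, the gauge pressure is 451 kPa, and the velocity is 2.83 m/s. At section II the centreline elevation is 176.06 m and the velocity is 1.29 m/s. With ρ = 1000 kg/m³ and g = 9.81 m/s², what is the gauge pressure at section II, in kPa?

P₂ ≈ 588 kPa

Pressure head at I: ψ₁ = P₁/(ρg) = 451×1000 / (1000 × 9.81) = 45.97 m.
Velocity heads: v₁²/2g = 2.83²/19.62 = 0.408 m; v₂²/2g = 1.29²/19.62 = 0.085 m.
Total head H = z₁ + ψ₁ + v₁²/2g = 189.69 + 45.97 + 0.408 = 236.07 m.
ψ₂ = H − z₂ − v₂²/2g = 236.07 − 176.06 − 0.085 = 59.92 m.
P₂ = ρgψ₂ = 1000 × 9.81 × 59.92 ≈ 588 kPa.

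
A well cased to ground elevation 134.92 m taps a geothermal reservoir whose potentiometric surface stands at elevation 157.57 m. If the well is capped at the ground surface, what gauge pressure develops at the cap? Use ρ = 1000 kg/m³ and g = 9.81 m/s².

P ≈ 222 kPa

Head above the cap: Δh = 157.57 − 134.92 = 22.65 m.
P = ρgΔh = 1000 × 9.81 × 22.65 = 222196 Pa ≈ 222 kPa.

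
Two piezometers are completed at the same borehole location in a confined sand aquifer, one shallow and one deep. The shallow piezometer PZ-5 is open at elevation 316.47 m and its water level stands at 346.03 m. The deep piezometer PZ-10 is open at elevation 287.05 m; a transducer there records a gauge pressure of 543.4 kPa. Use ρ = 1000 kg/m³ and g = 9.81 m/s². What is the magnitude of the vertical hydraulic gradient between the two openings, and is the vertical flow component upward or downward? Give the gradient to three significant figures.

Total head at PZ-5: h = 346.03 m (water level in the standpipe).
Pressure head at PZ-10: ψ = P/(ρg) = 543.4×1000 / (1000 × 9.81) = 55.39 m.
Total head at PZ-10: h = z + ψ = 287.05 + 55.39 = 342.44 m.
Δh = h(PZ-5) − h(PZ-10) = 346.03 − 342.44 = 3.59 m.
Vertical separation Δz = 316.47 − 287.05 = 29.42 m.
|i_v| = |Δh| / Δz = 3.59 / 29.42 = 0.122.
Head is higher in the shallow piezometer, so vertical flow is downward (recharge condition).

|i_v| ≈ 0.122; vertical flow is downward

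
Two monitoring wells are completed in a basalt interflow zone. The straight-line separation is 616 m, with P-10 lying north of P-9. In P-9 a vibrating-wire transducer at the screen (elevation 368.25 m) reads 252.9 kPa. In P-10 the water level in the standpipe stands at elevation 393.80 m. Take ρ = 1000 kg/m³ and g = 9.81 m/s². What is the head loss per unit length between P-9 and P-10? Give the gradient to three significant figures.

i ≈ 0.000373 m/m

Pressure head at P-9: ψ = P/(ρg) = 252.9×1000 / (1000 × 9.81) = 25.78 m.
Total head at P-9: h = z + ψ = 368.25 + 25.78 = 394.03 m.
Total head at P-10: h = 393.80 m (water level in the piezometer is the total head).
Head difference: h(P-9) − h(P-10) = 394.03 − 393.80 = 0.23 m.
Hydraulic gradient: i = |Δh| / L = 0.23 / 616 = 0.000373.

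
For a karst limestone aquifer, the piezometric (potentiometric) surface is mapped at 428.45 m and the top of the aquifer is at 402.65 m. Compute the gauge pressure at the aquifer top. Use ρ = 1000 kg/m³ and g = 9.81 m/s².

Pressure head at the aquifer top: ψ = h − z = 428.45 − 402.65 = 25.80 m.
P = ρgψ = 1000 × 9.81 × 25.80 = 253098 Pa ≈ 253 kPa.

P ≈ 253 kPa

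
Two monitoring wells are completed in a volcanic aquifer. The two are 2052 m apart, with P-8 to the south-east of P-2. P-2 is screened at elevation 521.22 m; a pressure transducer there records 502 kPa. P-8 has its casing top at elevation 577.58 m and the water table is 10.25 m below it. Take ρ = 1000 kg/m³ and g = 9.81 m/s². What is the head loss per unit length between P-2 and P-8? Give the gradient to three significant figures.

i ≈ 0.00247 m/m

Pressure head at P-2: ψ = P/(ρg) = 502×1000 / (1000 × 9.81) = 51.17 m.
Total head at P-2: h = z + ψ = 521.22 + 51.17 = 572.39 m.
Total head at P-8: h = 577.58 − 10.25 = 567.33 m.
Head difference: h(P-2) − h(P-8) = 572.39 − 567.33 = 5.06 m.
Hydraulic gradient: i = |Δh| / L = 5.06 / 2052 = 0.00247.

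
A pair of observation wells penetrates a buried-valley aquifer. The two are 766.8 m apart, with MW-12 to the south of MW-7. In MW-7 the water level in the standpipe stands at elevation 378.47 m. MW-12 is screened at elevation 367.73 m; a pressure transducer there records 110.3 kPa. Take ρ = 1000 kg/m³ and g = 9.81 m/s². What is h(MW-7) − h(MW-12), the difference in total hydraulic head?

Δh ≈ -0.50 m

Total head at MW-7: h = 378.47 m (water level in the piezometer is the total head).
Pressure head at MW-12: ψ = P/(ρg) = 110.3×1000 / (1000 × 9.81) = 11.24 m.
Total head at MW-12: h = z + ψ = 367.73 + 11.24 = 378.97 m.
Head difference: h(MW-7) − h(MW-12) = 378.47 − 378.97 = -0.50 m.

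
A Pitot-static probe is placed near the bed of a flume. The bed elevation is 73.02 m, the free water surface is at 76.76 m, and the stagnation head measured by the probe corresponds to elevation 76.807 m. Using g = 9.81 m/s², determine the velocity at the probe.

Near the bed, under hydrostatic conditions, the piezometric head (z + ψ) equals the free-surface elevation, 76.76 m.
Velocity head = total − piezometric = 76.807 − 76.76 = 0.047 m.
v = √(2g·h_v) = √(2 × 9.81 × 0.047) = 0.960 m/s.

v ≈ 0.960 m/s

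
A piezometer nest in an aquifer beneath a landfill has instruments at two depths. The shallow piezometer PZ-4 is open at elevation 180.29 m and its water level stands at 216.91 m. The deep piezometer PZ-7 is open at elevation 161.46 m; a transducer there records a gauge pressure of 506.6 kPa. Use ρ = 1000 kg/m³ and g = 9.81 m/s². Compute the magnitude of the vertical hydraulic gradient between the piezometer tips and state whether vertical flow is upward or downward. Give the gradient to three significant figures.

Total head at PZ-4: h = 216.91 m (water level in the standpipe).
Pressure head at PZ-7: ψ = P/(ρg) = 506.6×1000 / (1000 × 9.81) = 51.64 m.
Total head at PZ-7: h = z + ψ = 161.46 + 51.64 = 213.10 m.
Δh = h(PZ-4) − h(PZ-7) = 216.91 − 213.10 = 3.81 m.
Vertical separation Δz = 180.29 − 161.46 = 18.83 m.
|i_v| = |Δh| / Δz = 3.81 / 18.83 = 0.202.
Head is higher in the shallow piezometer, so vertical flow is downward (recharge condition).

|i_v| ≈ 0.202; vertical flow is downward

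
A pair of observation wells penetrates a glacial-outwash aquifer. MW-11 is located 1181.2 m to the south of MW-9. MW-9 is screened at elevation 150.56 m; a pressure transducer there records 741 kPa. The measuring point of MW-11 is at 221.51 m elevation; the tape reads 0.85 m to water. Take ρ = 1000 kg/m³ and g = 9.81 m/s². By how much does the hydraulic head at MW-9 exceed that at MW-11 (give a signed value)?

Δh ≈ 5.44 m

Pressure head at MW-9: ψ = P/(ρg) = 741×1000 / (1000 × 9.81) = 75.54 m.
Total head at MW-9: h = z + ψ = 150.56 + 75.54 = 226.10 m.
Total head at MW-11: h = 221.51 − 0.85 = 220.66 m.
Head difference: h(MW-9) − h(MW-11) = 226.10 − 220.66 = 5.44 m.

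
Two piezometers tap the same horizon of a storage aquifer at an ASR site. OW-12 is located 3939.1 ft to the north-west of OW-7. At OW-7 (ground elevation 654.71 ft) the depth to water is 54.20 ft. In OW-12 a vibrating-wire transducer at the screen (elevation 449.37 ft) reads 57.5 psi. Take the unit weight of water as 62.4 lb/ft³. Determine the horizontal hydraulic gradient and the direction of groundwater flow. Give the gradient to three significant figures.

i ≈ 0.00468; groundwater flows toward the north-west

Total head at OW-7: h = 654.71 − 54.20 = 600.51 ft.
Pressure head at OW-12: ψ = 144·P/γ = 144 × 57.5 / 62.4 = 132.69 ft.
Total head at OW-12: h = z + ψ = 449.37 + 132.69 = 582.06 ft.
Head difference: h(OW-7) − h(OW-12) = 600.51 − 582.06 = 18.45 ft.
Hydraulic gradient: i = |Δh| / L = 18.45 / 3939.1 = 0.00468.
Flow is from higher to lower head: from OW-7 toward OW-12, i.e. toward the north-west.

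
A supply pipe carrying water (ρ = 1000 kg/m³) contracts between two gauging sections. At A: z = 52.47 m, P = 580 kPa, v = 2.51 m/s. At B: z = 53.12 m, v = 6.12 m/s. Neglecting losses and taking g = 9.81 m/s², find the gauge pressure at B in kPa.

P₂ ≈ 558 kPa

Pressure head at A: ψ₁ = P₁/(ρg) = 580×1000 / (1000 × 9.81) = 59.12 m.
Velocity heads: v₁²/2g = 2.51²/19.62 = 0.321 m; v₂²/2g = 6.12²/19.62 = 1.909 m.
Total head H = z₁ + ψ₁ + v₁²/2g = 52.47 + 59.12 + 0.321 = 111.91 m.
ψ₂ = H − z₂ − v₂²/2g = 111.91 − 53.12 − 1.909 = 56.88 m.
P₂ = ρgψ₂ = 1000 × 9.81 × 56.88 ≈ 558 kPa.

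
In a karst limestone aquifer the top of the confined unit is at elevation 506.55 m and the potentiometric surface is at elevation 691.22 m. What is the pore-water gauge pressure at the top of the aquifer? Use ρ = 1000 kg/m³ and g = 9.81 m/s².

P ≈ 1810 kPa

Pressure head at the aquifer top: ψ = h − z = 691.22 − 506.55 = 184.67 m.
P = ρgψ = 1000 × 9.81 × 184.67 = 1811613 Pa ≈ 1810 kPa.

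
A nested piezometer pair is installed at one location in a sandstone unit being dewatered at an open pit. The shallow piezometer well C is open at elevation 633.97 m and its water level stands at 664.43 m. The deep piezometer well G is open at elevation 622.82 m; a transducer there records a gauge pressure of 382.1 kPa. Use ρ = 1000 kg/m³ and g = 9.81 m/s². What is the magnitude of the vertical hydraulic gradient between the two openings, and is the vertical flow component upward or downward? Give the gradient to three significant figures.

|i_v| ≈ 0.239; vertical flow is downward

Total head at well C: h = 664.43 m (water level in the standpipe).
Pressure head at well G: ψ = P/(ρg) = 382.1×1000 / (1000 × 9.81) = 38.95 m.
Total head at well G: h = z + ψ = 622.82 + 38.95 = 661.77 m.
Δh = h(well C) − h(well G) = 664.43 − 661.77 = 2.66 m.
Vertical separation Δz = 633.97 − 622.82 = 11.15 m.
|i_v| = |Δh| / Δz = 2.66 / 11.15 = 0.239.
Head is higher in the shallow piezometer, so vertical flow is downward (recharge condition).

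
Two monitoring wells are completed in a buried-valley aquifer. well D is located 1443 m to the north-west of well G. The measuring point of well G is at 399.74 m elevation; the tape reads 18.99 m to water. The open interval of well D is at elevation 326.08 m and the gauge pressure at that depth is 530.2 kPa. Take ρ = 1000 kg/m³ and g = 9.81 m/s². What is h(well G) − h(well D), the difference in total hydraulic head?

Δh ≈ 0.62 m

Total head at well G: h = 399.74 − 18.99 = 380.75 m.
Pressure head at well D: ψ = P/(ρg) = 530.2×1000 / (1000 × 9.81) = 54.05 m.
Total head at well D: h = z + ψ = 326.08 + 54.05 = 380.13 m.
Head difference: h(well G) − h(well D) = 380.75 − 380.13 = 0.62 m.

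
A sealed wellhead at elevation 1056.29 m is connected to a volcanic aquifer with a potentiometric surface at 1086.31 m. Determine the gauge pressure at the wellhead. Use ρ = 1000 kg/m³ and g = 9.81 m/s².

Head above the cap: Δh = 1086.31 − 1056.29 = 30.02 m.
P = ρgΔh = 1000 × 9.81 × 30.02 = 294496 Pa ≈ 294 kPa.

P ≈ 294 kPa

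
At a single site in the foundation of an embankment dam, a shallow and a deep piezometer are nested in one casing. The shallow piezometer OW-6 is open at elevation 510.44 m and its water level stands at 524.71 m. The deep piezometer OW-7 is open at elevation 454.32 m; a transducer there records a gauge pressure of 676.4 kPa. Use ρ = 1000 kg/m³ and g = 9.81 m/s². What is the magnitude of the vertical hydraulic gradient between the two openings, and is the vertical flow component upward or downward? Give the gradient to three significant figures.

|i_v| ≈ 0.0257; vertical flow is downward

Total head at OW-6: h = 524.71 m (water level in the standpipe).
Pressure head at OW-7: ψ = P/(ρg) = 676.4×1000 / (1000 × 9.81) = 68.95 m.
Total head at OW-7: h = z + ψ = 454.32 + 68.95 = 523.27 m.
Δh = h(OW-6) − h(OW-7) = 524.71 − 523.27 = 1.44 m.
Vertical separation Δz = 510.44 − 454.32 = 56.12 m.
|i_v| = |Δh| / Δz = 1.44 / 56.12 = 0.0257.
Head is higher in the shallow piezometer, so vertical flow is downward (recharge condition).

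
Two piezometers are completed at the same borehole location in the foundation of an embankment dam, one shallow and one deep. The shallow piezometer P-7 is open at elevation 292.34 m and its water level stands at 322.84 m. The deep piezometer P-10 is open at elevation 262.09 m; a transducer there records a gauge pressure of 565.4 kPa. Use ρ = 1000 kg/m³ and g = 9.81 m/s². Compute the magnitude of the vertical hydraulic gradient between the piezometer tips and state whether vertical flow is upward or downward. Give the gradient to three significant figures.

|i_v| ≈ 0.103; vertical flow is downward

Total head at P-7: h = 322.84 m (water level in the standpipe).
Pressure head at P-10: ψ = P/(ρg) = 565.4×1000 / (1000 × 9.81) = 57.64 m.
Total head at P-10: h = z + ψ = 262.09 + 57.64 = 319.73 m.
Δh = h(P-7) − h(P-10) = 322.84 − 319.73 = 3.11 m.
Vertical separation Δz = 292.34 − 262.09 = 30.25 m.
|i_v| = |Δh| / Δz = 3.11 / 30.25 = 0.103.
Head is higher in the shallow piezometer, so vertical flow is downward (recharge condition).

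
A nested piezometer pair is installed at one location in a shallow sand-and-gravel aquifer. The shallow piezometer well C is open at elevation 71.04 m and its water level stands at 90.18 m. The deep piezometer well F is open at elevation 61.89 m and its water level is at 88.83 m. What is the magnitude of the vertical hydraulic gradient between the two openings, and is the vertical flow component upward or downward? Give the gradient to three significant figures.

|i_v| ≈ 0.148; vertical flow is downward

Total head at well C: h = 90.18 m (water level in the standpipe).
Total head at well F: h = 88.83 m.
Δh = h(well C) − h(well F) = 90.18 − 88.83 = 1.35 m.
Vertical separation Δz = 71.04 − 61.89 = 9.15 m.
|i_v| = |Δh| / Δz = 1.35 / 9.15 = 0.148.
Head is higher in the shallow piezometer, so vertical flow is downward (recharge condition).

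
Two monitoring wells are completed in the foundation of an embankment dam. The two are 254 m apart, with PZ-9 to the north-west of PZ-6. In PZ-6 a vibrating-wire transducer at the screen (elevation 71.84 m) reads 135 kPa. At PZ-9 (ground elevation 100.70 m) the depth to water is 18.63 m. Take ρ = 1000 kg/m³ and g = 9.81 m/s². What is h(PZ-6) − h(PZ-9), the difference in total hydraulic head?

Pressure head at PZ-6: ψ = P/(ρg) = 135×1000 / (1000 × 9.81) = 13.76 m.
Total head at PZ-6: h = z + ψ = 71.84 + 13.76 = 85.60 m.
Total head at PZ-9: h = 100.70 − 18.63 = 82.07 m.
Head difference: h(PZ-6) − h(PZ-9) = 85.60 − 82.07 = 3.53 m.

Δh ≈ 3.53 m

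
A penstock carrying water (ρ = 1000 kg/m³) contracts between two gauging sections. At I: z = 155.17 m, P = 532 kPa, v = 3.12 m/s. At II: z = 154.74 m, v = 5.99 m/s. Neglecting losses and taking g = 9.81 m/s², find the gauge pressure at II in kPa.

Pressure head at I: ψ₁ = P₁/(ρg) = 532×1000 / (1000 × 9.81) = 54.23 m.
Velocity heads: v₁²/2g = 3.12²/19.62 = 0.496 m; v₂²/2g = 5.99²/19.62 = 1.829 m.
Total head H = z₁ + ψ₁ + v₁²/2g = 155.17 + 54.23 + 0.496 = 209.90 m.
ψ₂ = H − z₂ − v₂²/2g = 209.90 − 154.74 − 1.829 = 53.33 m.
P₂ = ρgψ₂ = 1000 × 9.81 × 53.33 ≈ 523 kPa.

P₂ ≈ 523 kPa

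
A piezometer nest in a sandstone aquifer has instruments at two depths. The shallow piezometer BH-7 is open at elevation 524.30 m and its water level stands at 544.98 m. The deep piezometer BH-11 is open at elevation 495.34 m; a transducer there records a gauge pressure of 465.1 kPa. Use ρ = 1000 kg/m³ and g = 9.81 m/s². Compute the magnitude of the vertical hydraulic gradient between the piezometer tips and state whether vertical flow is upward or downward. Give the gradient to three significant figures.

Total head at BH-7: h = 544.98 m (water level in the standpipe).
Pressure head at BH-11: ψ = P/(ρg) = 465.1×1000 / (1000 × 9.81) = 47.41 m.
Total head at BH-11: h = z + ψ = 495.34 + 47.41 = 542.75 m.
Δh = h(BH-7) − h(BH-11) = 544.98 − 542.75 = 2.23 m.
Vertical separation Δz = 524.30 − 495.34 = 28.96 m.
|i_v| = |Δh| / Δz = 2.23 / 28.96 = 0.0770.
Head is higher in the shallow piezometer, so vertical flow is downward (recharge condition).

|i_v| ≈ 0.0770; vertical flow is downward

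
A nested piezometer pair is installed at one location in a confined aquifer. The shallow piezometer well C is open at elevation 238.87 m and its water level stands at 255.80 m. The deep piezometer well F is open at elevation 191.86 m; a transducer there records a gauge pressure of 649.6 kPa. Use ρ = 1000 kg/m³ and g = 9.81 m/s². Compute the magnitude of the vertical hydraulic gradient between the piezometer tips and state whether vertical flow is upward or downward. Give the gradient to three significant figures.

|i_v| ≈ 0.0485; vertical flow is upward

Total head at well C: h = 255.80 m (water level in the standpipe).
Pressure head at well F: ψ = P/(ρg) = 649.6×1000 / (1000 × 9.81) = 66.22 m.
Total head at well F: h = z + ψ = 191.86 + 66.22 = 258.08 m.
Δh = h(well C) − h(well F) = 255.80 − 258.08 = -2.28 m.
Vertical separation Δz = 238.87 − 191.86 = 47.01 m.
|i_v| = |Δh| / Δz = 2.28 / 47.01 = 0.0485.
Head is higher in the deep piezometer, so vertical flow is upward (discharge condition).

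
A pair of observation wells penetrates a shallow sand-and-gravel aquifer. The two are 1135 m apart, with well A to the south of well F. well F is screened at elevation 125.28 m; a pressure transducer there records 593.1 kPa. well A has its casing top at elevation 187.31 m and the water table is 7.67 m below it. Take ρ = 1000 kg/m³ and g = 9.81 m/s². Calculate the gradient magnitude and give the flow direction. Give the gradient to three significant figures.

i ≈ 0.00537; groundwater flows toward the south

Pressure head at well F: ψ = P/(ρg) = 593.1×1000 / (1000 × 9.81) = 60.46 m.
Total head at well F: h = z + ψ = 125.28 + 60.46 = 185.74 m.
Total head at well A: h = 187.31 − 7.67 = 179.64 m.
Head difference: h(well F) − h(well A) = 185.74 − 179.64 = 6.10 m.
Hydraulic gradient: i = |Δh| / L = 6.10 / 1135 = 0.00537.
Flow is from higher to lower head: from well F toward well A, i.e. toward the south.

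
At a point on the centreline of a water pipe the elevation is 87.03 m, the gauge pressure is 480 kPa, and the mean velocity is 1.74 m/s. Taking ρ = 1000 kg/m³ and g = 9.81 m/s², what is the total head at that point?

h ≈ 136.11 m

Pressure head ψ = P/(ρg) = 480×1000 / (1000 × 9.81) = 48.93 m.
Velocity head = v²/(2g) = 1.74² / (2 × 9.81) = 0.154 m.
h = z + ψ + v²/(2g) = 87.03 + 48.93 + 0.154 = 136.11 m.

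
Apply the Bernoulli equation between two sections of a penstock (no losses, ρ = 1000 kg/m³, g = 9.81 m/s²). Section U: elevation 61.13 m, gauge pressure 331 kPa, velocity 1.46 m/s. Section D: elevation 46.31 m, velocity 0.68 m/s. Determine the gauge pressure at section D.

P₂ ≈ 477 kPa

Pressure head at U: ψ₁ = P₁/(ρg) = 331×1000 / (1000 × 9.81) = 33.74 m.
Velocity heads: v₁²/2g = 1.46²/19.62 = 0.109 m; v₂²/2g = 0.68²/19.62 = 0.024 m.
Total head H = z₁ + ψ₁ + v₁²/2g = 61.13 + 33.74 + 0.109 = 94.98 m.
ψ₂ = H − z₂ − v₂²/2g = 94.98 − 46.31 − 0.024 = 48.65 m.
P₂ = ρgψ₂ = 1000 × 9.81 × 48.65 ≈ 477 kPa.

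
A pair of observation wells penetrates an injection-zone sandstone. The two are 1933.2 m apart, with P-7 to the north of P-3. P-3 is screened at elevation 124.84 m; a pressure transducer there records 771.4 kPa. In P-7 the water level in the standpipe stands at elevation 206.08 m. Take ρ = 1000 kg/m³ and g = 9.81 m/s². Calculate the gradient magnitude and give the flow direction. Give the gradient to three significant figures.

Pressure head at P-3: ψ = P/(ρg) = 771.4×1000 / (1000 × 9.81) = 78.63 m.
Total head at P-3: h = z + ψ = 124.84 + 78.63 = 203.47 m.
Total head at P-7: h = 206.08 m (water level in the piezometer is the total head).
Head difference: h(P-3) − h(P-7) = 203.47 − 206.08 = -2.61 m.
Hydraulic gradient: i = |Δh| / L = 2.61 / 1933.2 = 0.00135.
Flow is from higher to lower head: from P-7 toward P-3, i.e. toward the south.

i ≈ 0.00135; groundwater flows toward the south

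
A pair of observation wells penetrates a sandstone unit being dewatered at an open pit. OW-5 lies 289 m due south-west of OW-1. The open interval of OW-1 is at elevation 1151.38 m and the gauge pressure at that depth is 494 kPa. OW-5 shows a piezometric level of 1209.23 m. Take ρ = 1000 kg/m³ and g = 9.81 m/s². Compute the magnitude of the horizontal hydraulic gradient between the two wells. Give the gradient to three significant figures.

i ≈ 0.0259

Pressure head at OW-1: ψ = P/(ρg) = 494×1000 / (1000 × 9.81) = 50.36 m.
Total head at OW-1: h = z + ψ = 1151.38 + 50.36 = 1201.74 m.
Total head at OW-5: h = 1209.23 m (water level in the piezometer is the total head).
Head difference: h(OW-1) − h(OW-5) = 1201.74 − 1209.23 = -7.49 m.
Hydraulic gradient: i = |Δh| / L = 7.49 / 289 = 0.0259.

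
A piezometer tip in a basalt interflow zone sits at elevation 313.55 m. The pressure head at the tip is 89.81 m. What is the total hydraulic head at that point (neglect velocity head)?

h = z + ψ = 313.55 + 89.81 = 403.36 m.

h ≈ 403.36 m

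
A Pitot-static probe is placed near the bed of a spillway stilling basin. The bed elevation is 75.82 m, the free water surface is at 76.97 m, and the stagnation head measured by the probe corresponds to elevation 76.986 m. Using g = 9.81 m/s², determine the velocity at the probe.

Near the bed, under hydrostatic conditions, the piezometric head (z + ψ) equals the free-surface elevation, 76.97 m.
Velocity head = total − piezometric = 76.986 − 76.97 = 0.016 m.
v = √(2g·h_v) = √(2 × 9.81 × 0.016) = 0.560 m/s.

v ≈ 0.560 m/s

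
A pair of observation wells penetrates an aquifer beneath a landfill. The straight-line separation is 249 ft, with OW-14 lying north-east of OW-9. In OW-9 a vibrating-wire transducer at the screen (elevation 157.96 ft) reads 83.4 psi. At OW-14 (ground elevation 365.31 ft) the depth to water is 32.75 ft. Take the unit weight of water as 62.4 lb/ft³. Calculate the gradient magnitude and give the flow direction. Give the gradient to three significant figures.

i ≈ 0.0717; groundwater flows toward the north-east

Pressure head at OW-9: ψ = 144·P/γ = 144 × 83.4 / 62.4 = 192.46 ft.
Total head at OW-9: h = z + ψ = 157.96 + 192.46 = 350.42 ft.
Total head at OW-14: h = 365.31 − 32.75 = 332.56 ft.
Head difference: h(OW-9) − h(OW-14) = 350.42 − 332.56 = 17.86 ft.
Hydraulic gradient: i = |Δh| / L = 17.86 / 249 = 0.0717.
Flow is from higher to lower head: from OW-9 toward OW-14, i.e. toward the north-east.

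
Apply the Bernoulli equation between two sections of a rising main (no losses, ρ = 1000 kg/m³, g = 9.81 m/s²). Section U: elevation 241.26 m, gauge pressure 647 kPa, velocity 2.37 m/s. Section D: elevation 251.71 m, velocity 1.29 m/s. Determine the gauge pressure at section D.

Pressure head at U: ψ₁ = P₁/(ρg) = 647×1000 / (1000 × 9.81) = 65.95 m.
Velocity heads: v₁²/2g = 2.37²/19.62 = 0.286 m; v₂²/2g = 1.29²/19.62 = 0.085 m.
Total head H = z₁ + ψ₁ + v₁²/2g = 241.26 + 65.95 + 0.286 = 307.50 m.
ψ₂ = H − z₂ − v₂²/2g = 307.50 − 251.71 − 0.085 = 55.70 m.
P₂ = ρgψ₂ = 1000 × 9.81 × 55.70 ≈ 546 kPa.

P₂ ≈ 546 kPa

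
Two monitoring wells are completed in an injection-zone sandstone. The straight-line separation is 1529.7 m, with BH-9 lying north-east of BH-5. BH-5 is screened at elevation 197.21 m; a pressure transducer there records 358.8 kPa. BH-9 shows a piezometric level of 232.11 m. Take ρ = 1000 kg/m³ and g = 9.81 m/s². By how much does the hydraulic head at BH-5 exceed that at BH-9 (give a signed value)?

Pressure head at BH-5: ψ = P/(ρg) = 358.8×1000 / (1000 × 9.81) = 36.57 m.
Total head at BH-5: h = z + ψ = 197.21 + 36.57 = 233.78 m.
Total head at BH-9: h = 232.11 m (water level in the piezometer is the total head).
Head difference: h(BH-5) − h(BH-9) = 233.78 − 232.11 = 1.67 m.

Δh ≈ 1.67 m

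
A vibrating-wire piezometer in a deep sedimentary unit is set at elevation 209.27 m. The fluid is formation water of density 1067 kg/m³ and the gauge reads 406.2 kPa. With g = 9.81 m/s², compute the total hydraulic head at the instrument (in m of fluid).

ψ = P/(ρg) = 406.2×1000 / (1067 × 9.81) = 38.81 m.
h = z + ψ = 209.27 + 38.81 = 248.08 m.

h ≈ 248.08 m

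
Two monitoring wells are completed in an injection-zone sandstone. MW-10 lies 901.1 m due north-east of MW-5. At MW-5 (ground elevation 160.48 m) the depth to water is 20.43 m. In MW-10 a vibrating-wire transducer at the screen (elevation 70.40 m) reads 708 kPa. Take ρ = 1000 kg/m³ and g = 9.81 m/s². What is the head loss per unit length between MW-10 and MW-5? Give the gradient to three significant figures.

i ≈ 0.00280 m/m

Total head at MW-5: h = 160.48 − 20.43 = 140.05 m.
Pressure head at MW-10: ψ = P/(ρg) = 708×1000 / (1000 × 9.81) = 72.17 m.
Total head at MW-10: h = z + ψ = 70.40 + 72.17 = 142.57 m.
Head difference: h(MW-5) − h(MW-10) = 140.05 − 142.57 = -2.52 m.
Hydraulic gradient: i = |Δh| / L = 2.52 / 901.1 = 0.00280.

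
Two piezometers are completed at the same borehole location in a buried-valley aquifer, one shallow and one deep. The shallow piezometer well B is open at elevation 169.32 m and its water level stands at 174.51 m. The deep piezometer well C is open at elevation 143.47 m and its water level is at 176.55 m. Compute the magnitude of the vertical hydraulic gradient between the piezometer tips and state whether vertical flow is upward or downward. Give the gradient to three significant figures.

Total head at well B: h = 174.51 m (water level in the standpipe).
Total head at well C: h = 176.55 m.
Δh = h(well B) − h(well C) = 174.51 − 176.55 = -2.04 m.
Vertical separation Δz = 169.32 − 143.47 = 25.85 m.
|i_v| = |Δh| / Δz = 2.04 / 25.85 = 0.0789.
Head is higher in the deep piezometer, so vertical flow is upward (discharge condition).

|i_v| ≈ 0.0789; vertical flow is upward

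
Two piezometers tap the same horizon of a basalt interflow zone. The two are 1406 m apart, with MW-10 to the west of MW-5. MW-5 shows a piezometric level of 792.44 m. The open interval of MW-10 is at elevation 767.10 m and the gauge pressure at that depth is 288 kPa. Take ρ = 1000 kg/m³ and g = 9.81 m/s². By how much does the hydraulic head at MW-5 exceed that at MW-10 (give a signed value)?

Δh ≈ -4.02 m

Total head at MW-5: h = 792.44 m (water level in the piezometer is the total head).
Pressure head at MW-10: ψ = P/(ρg) = 288×1000 / (1000 × 9.81) = 29.36 m.
Total head at MW-10: h = z + ψ = 767.10 + 29.36 = 796.46 m.
Head difference: h(MW-5) − h(MW-10) = 792.44 − 796.46 = -4.02 m.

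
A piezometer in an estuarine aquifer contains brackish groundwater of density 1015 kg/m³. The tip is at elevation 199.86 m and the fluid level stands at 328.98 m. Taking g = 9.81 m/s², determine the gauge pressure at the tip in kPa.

Pressure head ψ = h − z = 328.98 − 199.86 = 129.12 m.
P = ρgψ = 1015 × 9.81 × 129.12 = 1285667 Pa ≈ 1290 kPa.

P ≈ 1290 kPa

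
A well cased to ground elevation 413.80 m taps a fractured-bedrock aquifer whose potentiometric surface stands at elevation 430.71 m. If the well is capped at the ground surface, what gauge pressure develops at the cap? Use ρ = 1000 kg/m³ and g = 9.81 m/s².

Head above the cap: Δh = 430.71 − 413.80 = 16.91 m.
P = ρgΔh = 1000 × 9.81 × 16.91 = 165887 Pa ≈ 166 kPa.

P ≈ 166 kPa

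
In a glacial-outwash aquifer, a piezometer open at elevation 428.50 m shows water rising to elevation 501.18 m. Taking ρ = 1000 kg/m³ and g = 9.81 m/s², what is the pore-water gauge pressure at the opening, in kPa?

P ≈ 713 kPa

Pressure head ψ = h − z = 501.18 − 428.50 = 72.68 m.
P = ρgψ = 1000 × 9.81 × 72.68 = 712991 Pa ≈ 713 kPa.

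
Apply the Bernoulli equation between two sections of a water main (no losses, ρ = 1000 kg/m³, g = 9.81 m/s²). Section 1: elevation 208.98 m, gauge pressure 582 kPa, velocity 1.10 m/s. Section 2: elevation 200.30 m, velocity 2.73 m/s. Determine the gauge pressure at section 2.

P₂ ≈ 664 kPa

Pressure head at 1: ψ₁ = P₁/(ρg) = 582×1000 / (1000 × 9.81) = 59.33 m.
Velocity heads: v₁²/2g = 1.10²/19.62 = 0.062 m; v₂²/2g = 2.73²/19.62 = 0.380 m.
Total head H = z₁ + ψ₁ + v₁²/2g = 208.98 + 59.33 + 0.062 = 268.37 m.
ψ₂ = H − z₂ − v₂²/2g = 268.37 − 200.30 − 0.380 = 67.69 m.
P₂ = ρgψ₂ = 1000 × 9.81 × 67.69 ≈ 664 kPa.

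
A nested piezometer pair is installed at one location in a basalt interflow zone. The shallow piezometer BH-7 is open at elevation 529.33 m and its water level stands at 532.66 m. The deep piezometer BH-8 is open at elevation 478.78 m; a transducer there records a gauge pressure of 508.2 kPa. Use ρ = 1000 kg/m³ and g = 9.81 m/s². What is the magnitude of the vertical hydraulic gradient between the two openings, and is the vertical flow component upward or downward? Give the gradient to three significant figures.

|i_v| ≈ 0.0411; vertical flow is downward

Total head at BH-7: h = 532.66 m (water level in the standpipe).
Pressure head at BH-8: ψ = P/(ρg) = 508.2×1000 / (1000 × 9.81) = 51.80 m.
Total head at BH-8: h = z + ψ = 478.78 + 51.80 = 530.58 m.
Δh = h(BH-7) − h(BH-8) = 532.66 − 530.58 = 2.08 m.
Vertical separation Δz = 529.33 − 478.78 = 50.55 m.
|i_v| = |Δh| / Δz = 2.08 / 50.55 = 0.0411.
Head is higher in the shallow piezometer, so vertical flow is downward (recharge condition).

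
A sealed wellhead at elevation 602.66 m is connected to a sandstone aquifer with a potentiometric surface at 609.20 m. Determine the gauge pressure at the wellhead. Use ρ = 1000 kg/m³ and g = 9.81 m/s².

P ≈ 64.2 kPa

Head above the cap: Δh = 609.20 − 602.66 = 6.54 m.
P = ρgΔh = 1000 × 9.81 × 6.54 = 64157 Pa ≈ 64.2 kPa.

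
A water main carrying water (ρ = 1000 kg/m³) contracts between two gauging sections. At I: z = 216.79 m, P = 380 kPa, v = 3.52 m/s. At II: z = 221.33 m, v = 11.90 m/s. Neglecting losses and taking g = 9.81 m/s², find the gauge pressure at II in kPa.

P₂ ≈ 271 kPa

Pressure head at I: ψ₁ = P₁/(ρg) = 380×1000 / (1000 × 9.81) = 38.74 m.
Velocity heads: v₁²/2g = 3.52²/19.62 = 0.632 m; v₂²/2g = 11.90²/19.62 = 7.218 m.
Total head H = z₁ + ψ₁ + v₁²/2g = 216.79 + 38.74 + 0.632 = 256.16 m.
ψ₂ = H − z₂ − v₂²/2g = 256.16 − 221.33 − 7.218 = 27.61 m.
P₂ = ρgψ₂ = 1000 × 9.81 × 27.61 ≈ 271 kPa.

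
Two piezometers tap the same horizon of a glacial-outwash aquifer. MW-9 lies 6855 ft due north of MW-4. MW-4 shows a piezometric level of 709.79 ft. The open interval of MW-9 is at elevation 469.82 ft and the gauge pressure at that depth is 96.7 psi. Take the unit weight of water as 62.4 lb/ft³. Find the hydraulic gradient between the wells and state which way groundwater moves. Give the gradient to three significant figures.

Total head at MW-4: h = 709.79 ft (water level in the piezometer is the total head).
Pressure head at MW-9: ψ = 144·P/γ = 144 × 96.7 / 62.4 = 223.15 ft.
Total head at MW-9: h = z + ψ = 469.82 + 223.15 = 692.97 ft.
Head difference: h(MW-4) − h(MW-9) = 709.79 − 692.97 = 16.82 ft.
Hydraulic gradient: i = |Δh| / L = 16.82 / 6855 = 0.00245.
Flow is from higher to lower head: from MW-4 toward MW-9, i.e. toward the north.

i ≈ 0.00245; groundwater flows toward the north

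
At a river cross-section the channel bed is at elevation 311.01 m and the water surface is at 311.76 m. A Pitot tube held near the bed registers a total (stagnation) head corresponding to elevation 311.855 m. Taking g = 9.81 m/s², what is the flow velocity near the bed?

v ≈ 1.37 m/s

Near the bed, under hydrostatic conditions, the piezometric head (z + ψ) equals the free-surface elevation, 311.76 m.
Velocity head = total − piezometric = 311.855 − 311.76 = 0.095 m.
v = √(2g·h_v) = √(2 × 9.81 × 0.095) = 1.37 m/s.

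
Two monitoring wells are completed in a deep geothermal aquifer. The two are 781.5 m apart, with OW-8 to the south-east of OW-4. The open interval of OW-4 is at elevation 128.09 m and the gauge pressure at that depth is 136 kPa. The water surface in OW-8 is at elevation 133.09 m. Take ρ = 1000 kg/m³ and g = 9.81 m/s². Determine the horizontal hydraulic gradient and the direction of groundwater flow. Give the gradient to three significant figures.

Pressure head at OW-4: ψ = P/(ρg) = 136×1000 / (1000 × 9.81) = 13.86 m.
Total head at OW-4: h = z + ψ = 128.09 + 13.86 = 141.95 m.
Total head at OW-8: h = 133.09 m (water level in the piezometer is the total head).
Head difference: h(OW-4) − h(OW-8) = 141.95 − 133.09 = 8.86 m.
Hydraulic gradient: i = |Δh| / L = 8.86 / 781.5 = 0.0113.
Flow is from higher to lower head: from OW-4 toward OW-8, i.e. toward the south-east.

i ≈ 0.0113; groundwater flows toward the south-east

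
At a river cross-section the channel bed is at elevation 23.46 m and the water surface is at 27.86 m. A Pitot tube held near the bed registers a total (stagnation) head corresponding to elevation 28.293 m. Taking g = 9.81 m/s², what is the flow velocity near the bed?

v ≈ 2.91 m/s

Near the bed, under hydrostatic conditions, the piezometric head (z + ψ) equals the free-surface elevation, 27.86 m.
Velocity head = total − piezometric = 28.293 − 27.86 = 0.433 m.
v = √(2g·h_v) = √(2 × 9.81 × 0.433) = 2.91 m/s.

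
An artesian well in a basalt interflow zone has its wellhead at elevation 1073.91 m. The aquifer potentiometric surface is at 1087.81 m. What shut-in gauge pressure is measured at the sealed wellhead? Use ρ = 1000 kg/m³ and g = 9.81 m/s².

Head above the cap: Δh = 1087.81 − 1073.91 = 13.90 m.
P = ρgΔh = 1000 × 9.81 × 13.90 = 136359 Pa ≈ 136 kPa.

P ≈ 136 kPa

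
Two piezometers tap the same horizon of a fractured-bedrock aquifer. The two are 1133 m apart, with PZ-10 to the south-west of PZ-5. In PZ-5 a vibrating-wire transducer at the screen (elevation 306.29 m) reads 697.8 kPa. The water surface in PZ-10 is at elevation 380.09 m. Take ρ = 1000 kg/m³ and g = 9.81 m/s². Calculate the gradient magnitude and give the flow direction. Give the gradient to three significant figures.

Pressure head at PZ-5: ψ = P/(ρg) = 697.8×1000 / (1000 × 9.81) = 71.13 m.
Total head at PZ-5: h = z + ψ = 306.29 + 71.13 = 377.42 m.
Total head at PZ-10: h = 380.09 m (water level in the piezometer is the total head).
Head difference: h(PZ-5) − h(PZ-10) = 377.42 − 380.09 = -2.67 m.
Hydraulic gradient: i = |Δh| / L = 2.67 / 1133 = 0.00236.
Flow is from higher to lower head: from PZ-10 toward PZ-5, i.e. toward the north-east.

i ≈ 0.00236; groundwater flows toward the north-east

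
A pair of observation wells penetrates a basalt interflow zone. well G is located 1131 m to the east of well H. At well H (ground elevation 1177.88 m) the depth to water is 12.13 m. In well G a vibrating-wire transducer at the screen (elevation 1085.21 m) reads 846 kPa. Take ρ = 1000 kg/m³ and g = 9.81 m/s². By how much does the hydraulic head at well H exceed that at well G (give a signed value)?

Total head at well H: h = 1177.88 − 12.13 = 1165.75 m.
Pressure head at well G: ψ = P/(ρg) = 846×1000 / (1000 × 9.81) = 86.24 m.
Total head at well G: h = z + ψ = 1085.21 + 86.24 = 1171.45 m.
Head difference: h(well H) − h(well G) = 1165.75 − 1171.45 = -5.70 m.

Δh ≈ -5.70 m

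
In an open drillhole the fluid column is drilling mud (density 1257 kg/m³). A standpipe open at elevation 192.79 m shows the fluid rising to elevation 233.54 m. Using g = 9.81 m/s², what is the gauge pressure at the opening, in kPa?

P ≈ 502 kPa

Pressure head ψ = h − z = 233.54 − 192.79 = 40.75 m.
P = ρgψ = 1257 × 9.81 × 40.75 = 502495 Pa ≈ 502 kPa.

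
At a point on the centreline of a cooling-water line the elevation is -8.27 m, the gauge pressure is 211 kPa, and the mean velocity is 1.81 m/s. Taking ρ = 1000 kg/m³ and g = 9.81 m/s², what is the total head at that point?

Pressure head ψ = P/(ρg) = 211×1000 / (1000 × 9.81) = 21.51 m.
Velocity head = v²/(2g) = 1.81² / (2 × 9.81) = 0.167 m.
h = z + ψ + v²/(2g) = -8.27 + 21.51 + 0.167 = 13.41 m.

h ≈ 13.41 m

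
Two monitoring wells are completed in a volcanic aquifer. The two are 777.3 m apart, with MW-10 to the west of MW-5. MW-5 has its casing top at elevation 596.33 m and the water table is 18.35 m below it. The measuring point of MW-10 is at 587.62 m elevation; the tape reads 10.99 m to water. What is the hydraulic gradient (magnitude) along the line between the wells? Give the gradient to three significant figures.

i ≈ 0.00174

Total head at MW-5: h = 596.33 − 18.35 = 577.98 m.
Total head at MW-10: h = 587.62 − 10.99 = 576.63 m.
Head difference: h(MW-5) − h(MW-10) = 577.98 − 576.63 = 1.35 m.
Hydraulic gradient: i = |Δh| / L = 1.35 / 777.3 = 0.00174.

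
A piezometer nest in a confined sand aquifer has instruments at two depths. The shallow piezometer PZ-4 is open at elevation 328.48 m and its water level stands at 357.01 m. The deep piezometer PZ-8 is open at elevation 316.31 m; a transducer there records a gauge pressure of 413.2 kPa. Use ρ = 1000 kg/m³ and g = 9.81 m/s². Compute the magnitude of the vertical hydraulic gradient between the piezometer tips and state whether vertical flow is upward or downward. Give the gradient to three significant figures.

|i_v| ≈ 0.117; vertical flow is upward

Total head at PZ-4: h = 357.01 m (water level in the standpipe).
Pressure head at PZ-8: ψ = P/(ρg) = 413.2×1000 / (1000 × 9.81) = 42.12 m.
Total head at PZ-8: h = z + ψ = 316.31 + 42.12 = 358.43 m.
Δh = h(PZ-4) − h(PZ-8) = 357.01 − 358.43 = -1.42 m.
Vertical separation Δz = 328.48 − 316.31 = 12.17 m.
|i_v| = |Δh| / Δz = 1.42 / 12.17 = 0.117.
Head is higher in the deep piezometer, so vertical flow is upward (discharge condition).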